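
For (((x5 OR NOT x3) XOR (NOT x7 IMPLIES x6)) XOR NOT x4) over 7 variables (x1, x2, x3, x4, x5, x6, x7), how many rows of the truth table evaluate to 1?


Formula: (((x5 OR NOT x3) XOR (NOT x7 IMPLIES x6)) XOR NOT x4) over 7 vars (128 rows)
Evaluate each row (x1, x2, x3, x4, x5, x6, x7 as bits, MSB first):
  row 0 [0000000]: (((0 OR NOT 0) XOR (NOT 0 IMPLIES 0)) XOR NOT 0) -> 0
  row 1 [0000001]: (((0 OR NOT 0) XOR (NOT 1 IMPLIES 0)) XOR NOT 0) -> 1
  row 2 [0000010]: (((0 OR NOT 0) XOR (NOT 0 IMPLIES 1)) XOR NOT 0) -> 1
  row 3 [0000011]: (((0 OR NOT 0) XOR (NOT 1 IMPLIES 1)) XOR NOT 0) -> 1
  row 4 [0000100]: (((1 OR NOT 0) XOR (NOT 0 IMPLIES 0)) XOR NOT 0) -> 0
  (every remaining row is evaluated the same way; all 128 results are listed next)
Full result column, 8 rows per line (x1,x2,x3,x4 fixed per line; x5,x6,x7 runs 000..111 left to right):
  rows 0-7 [x1,x2,x3,x4=0000]: 01110111  (ones: 6)
  rows 8-15 [x1,x2,x3,x4=0001]: 10001000  (ones: 2)
  rows 16-23 [x1,x2,x3,x4=0010]: 10000111  (ones: 4)
  rows 24-31 [x1,x2,x3,x4=0011]: 01111000  (ones: 4)
  rows 32-39 [x1,x2,x3,x4=0100]: 01110111  (ones: 6)
  rows 40-47 [x1,x2,x3,x4=0101]: 10001000  (ones: 2)
  rows 48-55 [x1,x2,x3,x4=0110]: 10000111  (ones: 4)
  rows 56-63 [x1,x2,x3,x4=0111]: 01111000  (ones: 4)
  rows 64-71 [x1,x2,x3,x4=1000]: 01110111  (ones: 6)
  rows 72-79 [x1,x2,x3,x4=1001]: 10001000  (ones: 2)
  rows 80-87 [x1,x2,x3,x4=1010]: 10000111  (ones: 4)
  rows 88-95 [x1,x2,x3,x4=1011]: 01111000  (ones: 4)
  rows 96-103 [x1,x2,x3,x4=1100]: 01110111  (ones: 6)
  rows 104-111 [x1,x2,x3,x4=1101]: 10001000  (ones: 2)
  rows 112-119 [x1,x2,x3,x4=1110]: 10000111  (ones: 4)
  rows 120-127 [x1,x2,x3,x4=1111]: 01111000  (ones: 4)
Count of 1-rows = 6+2+4+4+6+2+4+4+6+2+4+4+6+2+4+4 = 64

64


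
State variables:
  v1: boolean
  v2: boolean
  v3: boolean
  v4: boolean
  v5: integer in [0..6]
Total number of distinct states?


State space = product of domain sizes of all variables.
Domain sizes:
  v1 (boolean): 2
  v2 (boolean): 2
  v3 (boolean): 2
  v4 (boolean): 2
  v5 (integer in [0..6]): 7
Product = 2 * 2 * 2 * 2 * 7 = 112

112


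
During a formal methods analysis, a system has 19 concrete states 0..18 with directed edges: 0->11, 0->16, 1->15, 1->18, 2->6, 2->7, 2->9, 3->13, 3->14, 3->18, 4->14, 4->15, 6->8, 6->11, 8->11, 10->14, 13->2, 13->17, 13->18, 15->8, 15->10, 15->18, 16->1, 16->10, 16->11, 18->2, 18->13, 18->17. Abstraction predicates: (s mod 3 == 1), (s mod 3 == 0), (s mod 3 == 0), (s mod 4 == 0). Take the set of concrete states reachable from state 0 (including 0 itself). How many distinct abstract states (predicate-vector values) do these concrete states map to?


BFS from 0:
Concrete reachable: {0, 1, 2, 6, 7, 8, 9, 10, 11, 13, 14, 15, 16, 17, 18}
Abstract via predicates (s mod 3 == 1), (s mod 3 == 0), (s mod 3 == 0), (s mod 4 == 0):
  (0,0,0,0) <- {2, 11, 14, 17}
  (0,0,0,1) <- {8}
  (0,1,1,0) <- {6, 9, 15, 18}
  (0,1,1,1) <- {0}
  (1,0,0,0) <- {1, 7, 10, 13}
  (1,0,0,1) <- {16}
Distinct abstract states = 6

6


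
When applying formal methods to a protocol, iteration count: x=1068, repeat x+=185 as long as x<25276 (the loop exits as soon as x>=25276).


Step 1: x goes from 1068 toward 25276 by 185; the body runs while x<25276, so iterations = ceil((bound-start)/step)
Step 2: Distance=24208
Step 3: ceil(24208/185)=131

131


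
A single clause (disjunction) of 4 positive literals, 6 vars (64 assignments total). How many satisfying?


Step 1: Total=2^6=64
Step 2: Unsat when all 4 false: 2^2=4
Step 3: Sat=64-4=60

60


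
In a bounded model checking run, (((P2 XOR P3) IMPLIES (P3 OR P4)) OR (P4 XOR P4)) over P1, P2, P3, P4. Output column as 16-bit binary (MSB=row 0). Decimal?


Formula: (((P2 XOR P3) IMPLIES (P3 OR P4)) OR (P4 XOR P4)) over P1, P2, P3, P4 (16 rows)
Evaluate each row (bits = P1,P2,P3,P4, MSB first):
  row 0 [0000]: (((0 XOR 0) IMPLIES (0 OR 0)) OR (0 XOR 0)) -> 1
  row 1 [0001]: (((0 XOR 0) IMPLIES (0 OR 1)) OR (1 XOR 1)) -> 1
  row 2 [0010]: (((0 XOR 1) IMPLIES (1 OR 0)) OR (0 XOR 0)) -> 1
  row 3 [0011]: (((0 XOR 1) IMPLIES (1 OR 1)) OR (1 XOR 1)) -> 1
  row 4 [0100]: (((1 XOR 0) IMPLIES (0 OR 0)) OR (0 XOR 0)) -> 0
  row 5 [0101]: (((1 XOR 0) IMPLIES (0 OR 1)) OR (1 XOR 1)) -> 1
  row 6 [0110]: (((1 XOR 1) IMPLIES (1 OR 0)) OR (0 XOR 0)) -> 1
  row 7 [0111]: (((1 XOR 1) IMPLIES (1 OR 1)) OR (1 XOR 1)) -> 1
  row 8 [1000]: (((0 XOR 0) IMPLIES (0 OR 0)) OR (0 XOR 0)) -> 1
  row 9 [1001]: (((0 XOR 0) IMPLIES (0 OR 1)) OR (1 XOR 1)) -> 1
  row 10 [1010]: (((0 XOR 1) IMPLIES (1 OR 0)) OR (0 XOR 0)) -> 1
  row 11 [1011]: (((0 XOR 1) IMPLIES (1 OR 1)) OR (1 XOR 1)) -> 1
  row 12 [1100]: (((1 XOR 0) IMPLIES (0 OR 0)) OR (0 XOR 0)) -> 0
  row 13 [1101]: (((1 XOR 0) IMPLIES (0 OR 1)) OR (1 XOR 1)) -> 1
  row 14 [1110]: (((1 XOR 1) IMPLIES (1 OR 0)) OR (0 XOR 0)) -> 1
  row 15 [1111]: (((1 XOR 1) IMPLIES (1 OR 1)) OR (1 XOR 1)) -> 1
Full result column, 4 rows per line (P1,P2 fixed per line; P3,P4 runs 00..11 left to right):
  rows 0-3 [P1,P2=00]: 1111  = hex F
  rows 4-7 [P1,P2=01]: 0111  = hex 7
  rows 8-11 [P1,P2=10]: 1111  = hex F
  rows 12-15 [P1,P2=11]: 0111  = hex 7
Output column (row 0 .. row 15) = 1111011111110111
Output column grouped in 4s = 1111 0111 1111 0111 = 0xF7F7
Convert to decimal digit by digit (value = value*16 + digit):
  F -> 15
  15*16 + 7 = 247
  247*16 + 15 (F) = 3967
  3967*16 + 7 = 63479
Decimal = 63479

63479


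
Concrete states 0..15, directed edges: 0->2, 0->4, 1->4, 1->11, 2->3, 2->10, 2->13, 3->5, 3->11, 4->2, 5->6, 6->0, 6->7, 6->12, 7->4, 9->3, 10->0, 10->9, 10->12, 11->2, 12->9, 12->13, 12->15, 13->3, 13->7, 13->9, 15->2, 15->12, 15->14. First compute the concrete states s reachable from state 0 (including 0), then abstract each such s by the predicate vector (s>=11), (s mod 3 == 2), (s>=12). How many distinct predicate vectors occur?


BFS from 0:
Concrete reachable: {0, 2, 3, 4, 5, 6, 7, 9, 10, 11, 12, 13, 14, 15}
Abstract via predicates (s>=11), (s mod 3 == 2), (s>=12):
  (0,0,0) <- {0, 3, 4, 6, 7, 9, 10}
  (0,1,0) <- {2, 5}
  (1,0,1) <- {12, 13, 15}
  (1,1,0) <- {11}
  (1,1,1) <- {14}
Distinct abstract states = 5

5


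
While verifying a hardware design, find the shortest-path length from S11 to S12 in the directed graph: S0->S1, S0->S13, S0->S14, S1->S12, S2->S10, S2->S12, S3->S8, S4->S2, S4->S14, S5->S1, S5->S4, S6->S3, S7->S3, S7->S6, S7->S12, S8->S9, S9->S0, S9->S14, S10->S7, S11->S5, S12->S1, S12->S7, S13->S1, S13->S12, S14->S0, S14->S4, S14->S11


BFS layer-by-layer from S11:
  dist 0: {S11}
  dist 1: {S5}
  dist 2: {S1, S4}
  dist 3: {S2, S12, S14}
  -> S12 reached at distance 3
Shortest path length = 3

3


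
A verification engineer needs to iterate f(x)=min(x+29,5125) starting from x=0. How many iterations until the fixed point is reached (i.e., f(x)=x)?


Step 1: x=0, cap=5125, increment=29
Step 2: x grows by 29 each step until capped at 5125; fixed point is x=5125
Step 3: iterations = ceil(5125/29) = 177

177


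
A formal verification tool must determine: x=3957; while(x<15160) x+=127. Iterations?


Step 1: x goes from 3957 toward 15160 by 127; the body runs while x<15160, so iterations = ceil((bound-start)/step)
Step 2: Distance=11203
Step 3: ceil(11203/127)=89

89


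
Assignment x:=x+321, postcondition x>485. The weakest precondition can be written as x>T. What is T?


Formula: wp(x:=E, P) = P[E/x] (substitute E for x in postcondition)
Step 1: Postcondition: x>485
Step 2: Substitute x+321 for x: x+321>485
Step 3: Solve for x: x > 485-321 = 164

164


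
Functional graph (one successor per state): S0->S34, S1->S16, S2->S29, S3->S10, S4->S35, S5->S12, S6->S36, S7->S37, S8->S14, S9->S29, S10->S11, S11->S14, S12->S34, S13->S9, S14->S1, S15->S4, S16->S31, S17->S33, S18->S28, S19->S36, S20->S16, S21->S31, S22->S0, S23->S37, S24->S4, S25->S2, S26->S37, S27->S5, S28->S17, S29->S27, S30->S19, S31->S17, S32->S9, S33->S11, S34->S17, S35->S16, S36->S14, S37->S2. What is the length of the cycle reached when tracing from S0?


Trace from S0 until a state repeats:
  S0 -> S34 -> S17 -> S33 -> S11 -> S14 -> S1 -> S16 -> S31 -> S17
S17 first seen at step 2, revisited at step 9.
Cycle length = 9 - 2 = 7

7


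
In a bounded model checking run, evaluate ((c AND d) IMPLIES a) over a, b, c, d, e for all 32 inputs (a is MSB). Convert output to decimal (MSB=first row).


Formula: ((c AND d) IMPLIES a) over a, b, c, d, e (32 rows)
Evaluate each row (bits = a,b,c,d,e, MSB first):
  row 0 [00000]: ((0 AND 0) IMPLIES 0) -> 1
  row 1 [00001]: ((0 AND 0) IMPLIES 0) -> 1
  row 2 [00010]: ((0 AND 1) IMPLIES 0) -> 1
  row 3 [00011]: ((0 AND 1) IMPLIES 0) -> 1
  row 4 [00100]: ((1 AND 0) IMPLIES 0) -> 1
  row 5 [00101]: ((1 AND 0) IMPLIES 0) -> 1
  row 6 [00110]: ((1 AND 1) IMPLIES 0) -> 0
  row 7 [00111]: ((1 AND 1) IMPLIES 0) -> 0
  row 8 [01000]: ((0 AND 0) IMPLIES 0) -> 1
  row 9 [01001]: ((0 AND 0) IMPLIES 0) -> 1
  row 10 [01010]: ((0 AND 1) IMPLIES 0) -> 1
  row 11 [01011]: ((0 AND 1) IMPLIES 0) -> 1
  row 12 [01100]: ((1 AND 0) IMPLIES 0) -> 1
  row 13 [01101]: ((1 AND 0) IMPLIES 0) -> 1
  row 14 [01110]: ((1 AND 1) IMPLIES 0) -> 0
  row 15 [01111]: ((1 AND 1) IMPLIES 0) -> 0
  row 16 [10000]: ((0 AND 0) IMPLIES 1) -> 1
  row 17 [10001]: ((0 AND 0) IMPLIES 1) -> 1
  row 18 [10010]: ((0 AND 1) IMPLIES 1) -> 1
  row 19 [10011]: ((0 AND 1) IMPLIES 1) -> 1
  row 20 [10100]: ((1 AND 0) IMPLIES 1) -> 1
  row 21 [10101]: ((1 AND 0) IMPLIES 1) -> 1
  row 22 [10110]: ((1 AND 1) IMPLIES 1) -> 1
  row 23 [10111]: ((1 AND 1) IMPLIES 1) -> 1
  row 24 [11000]: ((0 AND 0) IMPLIES 1) -> 1
  row 25 [11001]: ((0 AND 0) IMPLIES 1) -> 1
  row 26 [11010]: ((0 AND 1) IMPLIES 1) -> 1
  row 27 [11011]: ((0 AND 1) IMPLIES 1) -> 1
  row 28 [11100]: ((1 AND 0) IMPLIES 1) -> 1
  row 29 [11101]: ((1 AND 0) IMPLIES 1) -> 1
  row 30 [11110]: ((1 AND 1) IMPLIES 1) -> 1
  row 31 [11111]: ((1 AND 1) IMPLIES 1) -> 1
Full result column, 4 rows per line (a,b,c fixed per line; d,e runs 00..11 left to right):
  rows 0-3 [a,b,c=000]: 1111  = hex F
  rows 4-7 [a,b,c=001]: 1100  = hex C
  rows 8-11 [a,b,c=010]: 1111  = hex F
  rows 12-15 [a,b,c=011]: 1100  = hex C
  rows 16-19 [a,b,c=100]: 1111  = hex F
  rows 20-23 [a,b,c=101]: 1111  = hex F
  rows 24-27 [a,b,c=110]: 1111  = hex F
  rows 28-31 [a,b,c=111]: 1111  = hex F
Output column (row 0 .. row 31) = 11111100111111001111111111111111
Output column grouped in 4s = 1111 1100 1111 1100 1111 1111 1111 1111 = 0xFCFCFFFF
Convert to decimal digit by digit (value = value*16 + digit):
  F -> 15
  15*16 + 12 (C) = 252
  252*16 + 15 (F) = 4047
  4047*16 + 12 (C) = 64764
  64764*16 + 15 (F) = 1036239
  1036239*16 + 15 (F) = 16579839
  16579839*16 + 15 (F) = 265277439
  265277439*16 + 15 (F) = 4244439039
Decimal = 4244439039

4244439039


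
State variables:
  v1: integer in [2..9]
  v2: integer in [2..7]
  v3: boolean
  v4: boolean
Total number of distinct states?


State space = product of domain sizes of all variables.
Domain sizes:
  v1 (integer in [2..9]): 8
  v2 (integer in [2..7]): 6
  v3 (boolean): 2
  v4 (boolean): 2
Product = 8 * 6 * 2 * 2 = 192

192


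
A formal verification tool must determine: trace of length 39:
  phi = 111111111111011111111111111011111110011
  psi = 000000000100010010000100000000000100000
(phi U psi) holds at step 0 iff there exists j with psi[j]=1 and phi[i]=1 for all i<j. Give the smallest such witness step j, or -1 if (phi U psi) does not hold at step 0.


(phi U psi) at 0: need smallest j with psi[j]=1 and phi[i]=1 for all i in [0,j).
Scan from step 0:
  step 0: phi=1, psi=0 -> continue
  step 1: phi=1, psi=0 -> continue
  step 2: phi=1, psi=0 -> continue
  step 3: phi=1, psi=0 -> continue
  step 9: psi=1 and phi held for [0,9) -> witness found
Witness step = 9

9


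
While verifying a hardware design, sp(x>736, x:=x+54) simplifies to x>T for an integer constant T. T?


Formula: sp(P, x:=E) = exists old_x. (x = E[old_x/x]) AND P[old_x/x] (old_x is the value of x before the assignment; eliminate old_x by solving x = E[old_x/x] for old_x)
Step 1: Precondition P: x>736, i.e. old_x > 736
Step 2: Assignment gives x = old_x + 54, so old_x = x - 54
Step 3: Substitute into P: x - 54 > 736
Step 4: Simplify: x > 736+54 = 790

790


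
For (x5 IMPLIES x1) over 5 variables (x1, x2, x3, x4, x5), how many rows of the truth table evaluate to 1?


Formula: (x5 IMPLIES x1) over 5 vars (32 rows)
Evaluate each row (x1, x2, x3, x4, x5 as bits, MSB first):
  row 0 [00000]: (0 IMPLIES 0) -> 1
  row 1 [00001]: (1 IMPLIES 0) -> 0
  row 2 [00010]: (0 IMPLIES 0) -> 1
  row 3 [00011]: (1 IMPLIES 0) -> 0
  row 4 [00100]: (0 IMPLIES 0) -> 1
  row 5 [00101]: (1 IMPLIES 0) -> 0
  row 6 [00110]: (0 IMPLIES 0) -> 1
  row 7 [00111]: (1 IMPLIES 0) -> 0
  row 8 [01000]: (0 IMPLIES 0) -> 1
  row 9 [01001]: (1 IMPLIES 0) -> 0
  row 10 [01010]: (0 IMPLIES 0) -> 1
  row 11 [01011]: (1 IMPLIES 0) -> 0
  row 12 [01100]: (0 IMPLIES 0) -> 1
  row 13 [01101]: (1 IMPLIES 0) -> 0
  row 14 [01110]: (0 IMPLIES 0) -> 1
  row 15 [01111]: (1 IMPLIES 0) -> 0
  row 16 [10000]: (0 IMPLIES 1) -> 1
  row 17 [10001]: (1 IMPLIES 1) -> 1
  row 18 [10010]: (0 IMPLIES 1) -> 1
  row 19 [10011]: (1 IMPLIES 1) -> 1
  row 20 [10100]: (0 IMPLIES 1) -> 1
  row 21 [10101]: (1 IMPLIES 1) -> 1
  row 22 [10110]: (0 IMPLIES 1) -> 1
  row 23 [10111]: (1 IMPLIES 1) -> 1
  row 24 [11000]: (0 IMPLIES 1) -> 1
  row 25 [11001]: (1 IMPLIES 1) -> 1
  row 26 [11010]: (0 IMPLIES 1) -> 1
  row 27 [11011]: (1 IMPLIES 1) -> 1
  row 28 [11100]: (0 IMPLIES 1) -> 1
  row 29 [11101]: (1 IMPLIES 1) -> 1
  row 30 [11110]: (0 IMPLIES 1) -> 1
  row 31 [11111]: (1 IMPLIES 1) -> 1
Full result column, 8 rows per line (x1,x2 fixed per line; x3,x4,x5 runs 000..111 left to right):
  rows 0-7 [x1,x2=00]: 10101010  (ones: 4)
  rows 8-15 [x1,x2=01]: 10101010  (ones: 4)
  rows 16-23 [x1,x2=10]: 11111111  (ones: 8)
  rows 24-31 [x1,x2=11]: 11111111  (ones: 8)
Count of 1-rows = 4+4+8+8 = 24

24


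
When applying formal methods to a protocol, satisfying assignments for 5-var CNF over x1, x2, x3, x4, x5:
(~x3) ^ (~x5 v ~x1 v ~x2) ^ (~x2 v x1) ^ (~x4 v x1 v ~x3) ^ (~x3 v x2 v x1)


CNF with 5 clauses over 5 vars (32 assignments).
An assignment satisfies CNF iff every clause has >=1 true literal.
Check each row (bits = x1,x2,x3,x4,x5; clause T/F shown):
  row 0 [00000]: clauses=TTTTT -> 1
  row 1 [00001]: clauses=TTTTT -> 1
  row 2 [00010]: clauses=TTTTT -> 1
  row 3 [00011]: clauses=TTTTT -> 1
  row 4 [00100]: clauses=FTTTF -> 0
  row 5 [00101]: clauses=FTTTF -> 0
  row 6 [00110]: clauses=FTTFF -> 0
  row 7 [00111]: clauses=FTTFF -> 0
  row 8 [01000]: clauses=TTFTT -> 0
  row 9 [01001]: clauses=TTFTT -> 0
  row 10 [01010]: clauses=TTFTT -> 0
  row 11 [01011]: clauses=TTFTT -> 0
  row 12 [01100]: clauses=FTFTT -> 0
  row 13 [01101]: clauses=FTFTT -> 0
  row 14 [01110]: clauses=FTFFT -> 0
  row 15 [01111]: clauses=FTFFT -> 0
  row 16 [10000]: clauses=TTTTT -> 1
  row 17 [10001]: clauses=TTTTT -> 1
  row 18 [10010]: clauses=TTTTT -> 1
  row 19 [10011]: clauses=TTTTT -> 1
  row 20 [10100]: clauses=FTTTT -> 0
  row 21 [10101]: clauses=FTTTT -> 0
  row 22 [10110]: clauses=FTTTT -> 0
  row 23 [10111]: clauses=FTTTT -> 0
  row 24 [11000]: clauses=TTTTT -> 1
  row 25 [11001]: clauses=TFTTT -> 0
  row 26 [11010]: clauses=TTTTT -> 1
  row 27 [11011]: clauses=TFTTT -> 0
  row 28 [11100]: clauses=FTTTT -> 0
  row 29 [11101]: clauses=FFTTT -> 0
  row 30 [11110]: clauses=FTTTT -> 0
  row 31 [11111]: clauses=FFTTT -> 0
Full result column, 8 rows per line (x1,x2 fixed per line; x3,x4,x5 runs 000..111 left to right):
  rows 0-7 [x1,x2=00]: 11110000  (ones: 4)
  rows 8-15 [x1,x2=01]: 00000000  (ones: 0)
  rows 16-23 [x1,x2=10]: 11110000  (ones: 4)
  rows 24-31 [x1,x2=11]: 10100000  (ones: 2)
Satisfying assignments = 4+0+4+2 = 10

10


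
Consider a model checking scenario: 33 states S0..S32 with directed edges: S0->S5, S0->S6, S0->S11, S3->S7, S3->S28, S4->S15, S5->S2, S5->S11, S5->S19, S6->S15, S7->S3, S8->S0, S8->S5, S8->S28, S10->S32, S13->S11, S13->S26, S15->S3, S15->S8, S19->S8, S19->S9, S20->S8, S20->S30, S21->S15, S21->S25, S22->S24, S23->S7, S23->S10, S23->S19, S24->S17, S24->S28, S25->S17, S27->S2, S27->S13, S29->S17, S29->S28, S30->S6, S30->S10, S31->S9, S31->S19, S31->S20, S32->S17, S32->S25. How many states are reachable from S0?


BFS from S0:
  layer 0: {S0}
  layer 1: {S5, S6, S11}
  layer 2: {S2, S15, S19}
  layer 3: {S3, S8, S9}
  layer 4: {S7, S28}
Reachable set: {S0, S2, S3, S5, S6, S7, S8, S9, S11, S15, S19, S28}
Count = 12

12


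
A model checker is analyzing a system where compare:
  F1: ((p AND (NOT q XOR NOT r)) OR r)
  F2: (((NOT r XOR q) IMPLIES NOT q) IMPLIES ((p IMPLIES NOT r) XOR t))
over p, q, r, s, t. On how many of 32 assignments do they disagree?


F1 = ((p AND (NOT q XOR NOT r)) OR r)
F2 = (((NOT r XOR q) IMPLIES NOT q) IMPLIES ((p IMPLIES NOT r) XOR t))
Evaluate both on each of 32 rows (bits = p,q,r,s,t):
  row 0 [00000]: F1=0 F2=1 (differ) -> 1
  row 1 [00001]: F1=0 F2=0 -> 0
  row 2 [00010]: F1=0 F2=1 (differ) -> 1
  row 3 [00011]: F1=0 F2=0 -> 0
  row 4 [00100]: F1=1 F2=1 -> 0
  row 5 [00101]: F1=1 F2=0 (differ) -> 1
  row 6 [00110]: F1=1 F2=1 -> 0
  row 7 [00111]: F1=1 F2=0 (differ) -> 1
  row 8 [01000]: F1=0 F2=1 (differ) -> 1
  row 9 [01001]: F1=0 F2=0 -> 0
  row 10 [01010]: F1=0 F2=1 (differ) -> 1
  row 11 [01011]: F1=0 F2=0 -> 0
  row 12 [01100]: F1=1 F2=1 -> 0
  row 13 [01101]: F1=1 F2=1 -> 0
  row 14 [01110]: F1=1 F2=1 -> 0
  row 15 [01111]: F1=1 F2=1 -> 0
  row 16 [10000]: F1=0 F2=1 (differ) -> 1
  row 17 [10001]: F1=0 F2=0 -> 0
  row 18 [10010]: F1=0 F2=1 (differ) -> 1
  row 19 [10011]: F1=0 F2=0 -> 0
  row 20 [10100]: F1=1 F2=0 (differ) -> 1
  row 21 [10101]: F1=1 F2=1 -> 0
  row 22 [10110]: F1=1 F2=0 (differ) -> 1
  row 23 [10111]: F1=1 F2=1 -> 0
  row 24 [11000]: F1=1 F2=1 -> 0
  row 25 [11001]: F1=1 F2=0 (differ) -> 1
  row 26 [11010]: F1=1 F2=1 -> 0
  row 27 [11011]: F1=1 F2=0 (differ) -> 1
  row 28 [11100]: F1=1 F2=1 -> 0
  row 29 [11101]: F1=1 F2=1 -> 0
  row 30 [11110]: F1=1 F2=1 -> 0
  row 31 [11111]: F1=1 F2=1 -> 0
Full result column, 8 rows per line (p,q fixed per line; r,s,t runs 000..111 left to right):
  rows 0-7 [p,q=00]: 10100101  (ones: 4)
  rows 8-15 [p,q=01]: 10100000  (ones: 2)
  rows 16-23 [p,q=10]: 10101010  (ones: 4)
  rows 24-31 [p,q=11]: 01010000  (ones: 2)
Disagreements = 4+2+4+2 = 12

12


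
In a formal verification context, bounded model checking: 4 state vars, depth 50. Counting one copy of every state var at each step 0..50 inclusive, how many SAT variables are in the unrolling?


BMC unrolls to depth k, creating one copy of each state var for steps 0..k.
Step count = 50 + 1 = 51 (steps 0 through 50)
Vars per step = 4
Total = 4 * 51 = 204

204


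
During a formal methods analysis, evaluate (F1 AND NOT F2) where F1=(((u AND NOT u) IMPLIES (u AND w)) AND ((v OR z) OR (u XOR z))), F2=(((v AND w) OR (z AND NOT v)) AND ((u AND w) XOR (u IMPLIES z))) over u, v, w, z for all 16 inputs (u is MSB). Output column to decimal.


F1 = (((u AND NOT u) IMPLIES (u AND w)) AND ((v OR z) OR (u XOR z)))
F2 = (((v AND w) OR (z AND NOT v)) AND ((u AND w) XOR (u IMPLIES z)))
Counterexample to F1=>F2 is where F1=1 and F2=0.
Evaluate each row (bits = u,v,w,z, MSB first):
  row 0 [0000]: F1=0 F2=0 -> F1&~F2 -> 0
  row 1 [0001]: F1=1 F2=1 -> F1&~F2 -> 0
  row 2 [0010]: F1=0 F2=0 -> F1&~F2 -> 0
  row 3 [0011]: F1=1 F2=1 -> F1&~F2 -> 0
  row 4 [0100]: F1=1 F2=0 -> F1&~F2 -> 1
  row 5 [0101]: F1=1 F2=0 -> F1&~F2 -> 1
  row 6 [0110]: F1=1 F2=1 -> F1&~F2 -> 0
  row 7 [0111]: F1=1 F2=1 -> F1&~F2 -> 0
  row 8 [1000]: F1=1 F2=0 -> F1&~F2 -> 1
  row 9 [1001]: F1=1 F2=1 -> F1&~F2 -> 0
  row 10 [1010]: F1=1 F2=0 -> F1&~F2 -> 1
  row 11 [1011]: F1=1 F2=0 -> F1&~F2 -> 1
  row 12 [1100]: F1=1 F2=0 -> F1&~F2 -> 1
  row 13 [1101]: F1=1 F2=0 -> F1&~F2 -> 1
  row 14 [1110]: F1=1 F2=1 -> F1&~F2 -> 0
  row 15 [1111]: F1=1 F2=0 -> F1&~F2 -> 1
Full result column, 4 rows per line (u,v fixed per line; w,z runs 00..11 left to right):
  rows 0-3 [u,v=00]: 0000  = hex 0
  rows 4-7 [u,v=01]: 1100  = hex C
  rows 8-11 [u,v=10]: 1011  = hex B
  rows 12-15 [u,v=11]: 1101  = hex D
Counterexample vector (row 0 .. row 15) = 0000110010111101
Output column grouped in 4s = 0000 1100 1011 1101 = 0x0CBD
Convert to decimal digit by digit (value = value*16 + digit):
  0 -> 0
  0*16 + 12 (C) = 12
  12*16 + 11 (B) = 203
  203*16 + 13 (D) = 3261
Decimal = 3261

3261


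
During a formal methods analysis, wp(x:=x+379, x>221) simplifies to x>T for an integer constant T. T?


Formula: wp(x:=E, P) = P[E/x] (substitute E for x in postcondition)
Step 1: Postcondition: x>221
Step 2: Substitute x+379 for x: x+379>221
Step 3: Solve for x: x > 221-379 = -158

-158


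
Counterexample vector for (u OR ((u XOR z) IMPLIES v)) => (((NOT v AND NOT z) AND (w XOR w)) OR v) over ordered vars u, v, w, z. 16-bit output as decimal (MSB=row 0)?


F1 = (u OR ((u XOR z) IMPLIES v))
F2 = (((NOT v AND NOT z) AND (w XOR w)) OR v)
Counterexample to F1=>F2 is where F1=1 and F2=0.
Evaluate each row (bits = u,v,w,z, MSB first):
  row 0 [0000]: F1=1 F2=0 -> F1&~F2 -> 1
  row 1 [0001]: F1=0 F2=0 -> F1&~F2 -> 0
  row 2 [0010]: F1=1 F2=0 -> F1&~F2 -> 1
  row 3 [0011]: F1=0 F2=0 -> F1&~F2 -> 0
  row 4 [0100]: F1=1 F2=1 -> F1&~F2 -> 0
  row 5 [0101]: F1=1 F2=1 -> F1&~F2 -> 0
  row 6 [0110]: F1=1 F2=1 -> F1&~F2 -> 0
  row 7 [0111]: F1=1 F2=1 -> F1&~F2 -> 0
  row 8 [1000]: F1=1 F2=0 -> F1&~F2 -> 1
  row 9 [1001]: F1=1 F2=0 -> F1&~F2 -> 1
  row 10 [1010]: F1=1 F2=0 -> F1&~F2 -> 1
  row 11 [1011]: F1=1 F2=0 -> F1&~F2 -> 1
  row 12 [1100]: F1=1 F2=1 -> F1&~F2 -> 0
  row 13 [1101]: F1=1 F2=1 -> F1&~F2 -> 0
  row 14 [1110]: F1=1 F2=1 -> F1&~F2 -> 0
  row 15 [1111]: F1=1 F2=1 -> F1&~F2 -> 0
Full result column, 4 rows per line (u,v fixed per line; w,z runs 00..11 left to right):
  rows 0-3 [u,v=00]: 1010  = hex A
  rows 4-7 [u,v=01]: 0000  = hex 0
  rows 8-11 [u,v=10]: 1111  = hex F
  rows 12-15 [u,v=11]: 0000  = hex 0
Counterexample vector (row 0 .. row 15) = 1010000011110000
Output column grouped in 4s = 1010 0000 1111 0000 = 0xA0F0
Convert to decimal digit by digit (value = value*16 + digit):
  A -> 10
  10*16 + 0 = 160
  160*16 + 15 (F) = 2575
  2575*16 + 0 = 41200
Decimal = 41200

41200


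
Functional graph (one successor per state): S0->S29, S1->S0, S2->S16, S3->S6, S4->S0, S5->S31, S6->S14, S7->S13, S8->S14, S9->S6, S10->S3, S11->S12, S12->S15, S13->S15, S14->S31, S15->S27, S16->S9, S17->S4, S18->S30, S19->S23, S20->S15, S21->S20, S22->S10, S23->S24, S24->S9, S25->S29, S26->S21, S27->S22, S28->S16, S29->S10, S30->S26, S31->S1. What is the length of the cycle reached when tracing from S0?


Trace from S0 until a state repeats:
  S0 -> S29 -> S10 -> S3 -> S6 -> S14 -> S31 -> S1 -> S0
S0 first seen at step 0, revisited at step 8.
Cycle length = 8 - 0 = 8

8


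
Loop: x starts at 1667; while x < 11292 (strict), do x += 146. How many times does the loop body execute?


Step 1: x goes from 1667 toward 11292 by 146; the body runs while x<11292, so iterations = ceil((bound-start)/step)
Step 2: Distance=9625
Step 3: ceil(9625/146)=66

66


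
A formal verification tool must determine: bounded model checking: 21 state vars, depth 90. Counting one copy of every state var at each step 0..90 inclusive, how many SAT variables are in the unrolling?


BMC unrolls to depth k, creating one copy of each state var for steps 0..k.
Step count = 90 + 1 = 91 (steps 0 through 90)
Vars per step = 21
Total = 21 * 91 = 1911

1911


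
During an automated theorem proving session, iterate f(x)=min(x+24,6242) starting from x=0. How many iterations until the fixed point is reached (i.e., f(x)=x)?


Step 1: x=0, cap=6242, increment=24
Step 2: x grows by 24 each step until capped at 6242; fixed point is x=6242
Step 3: iterations = ceil(6242/24) = 261

261


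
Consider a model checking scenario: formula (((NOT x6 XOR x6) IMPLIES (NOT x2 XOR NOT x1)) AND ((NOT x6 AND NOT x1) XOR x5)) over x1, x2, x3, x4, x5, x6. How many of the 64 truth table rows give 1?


Formula: (((NOT x6 XOR x6) IMPLIES (NOT x2 XOR NOT x1)) AND ((NOT x6 AND NOT x1) XOR x5)) over 6 vars (64 rows)
Evaluate each row (x1, x2, x3, x4, x5, x6 as bits, MSB first):
  row 0 [000000]: (((NOT 0 XOR 0) IMPLIES (NOT 0 XOR NOT 0)) AND ((NOT 0 AND NOT 0) XOR 0)) -> 0
  row 1 [000001]: (((NOT 1 XOR 1) IMPLIES (NOT 0 XOR NOT 0)) AND ((NOT 1 AND NOT 0) XOR 0)) -> 0
  row 2 [000010]: (((NOT 0 XOR 0) IMPLIES (NOT 0 XOR NOT 0)) AND ((NOT 0 AND NOT 0) XOR 1)) -> 0
  row 3 [000011]: (((NOT 1 XOR 1) IMPLIES (NOT 0 XOR NOT 0)) AND ((NOT 1 AND NOT 0) XOR 1)) -> 0
  row 4 [000100]: (((NOT 0 XOR 0) IMPLIES (NOT 0 XOR NOT 0)) AND ((NOT 0 AND NOT 0) XOR 0)) -> 0
  (every remaining row is evaluated the same way; all 64 results are listed next)
Full result column, 8 rows per line (x1,x2,x3 fixed per line; x4,x5,x6 runs 000..111 left to right):
  rows 0-7 [x1,x2,x3=000]: 00000000  (ones: 0)
  rows 8-15 [x1,x2,x3=001]: 00000000  (ones: 0)
  rows 16-23 [x1,x2,x3=010]: 10011001  (ones: 4)
  rows 24-31 [x1,x2,x3=011]: 10011001  (ones: 4)
  rows 32-39 [x1,x2,x3=100]: 00110011  (ones: 4)
  rows 40-47 [x1,x2,x3=101]: 00110011  (ones: 4)
  rows 48-55 [x1,x2,x3=110]: 00000000  (ones: 0)
  rows 56-63 [x1,x2,x3=111]: 00000000  (ones: 0)
Count of 1-rows = 0+0+4+4+4+4+0+0 = 16

16


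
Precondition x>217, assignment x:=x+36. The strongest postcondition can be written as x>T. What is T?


Formula: sp(P, x:=E) = exists old_x. (x = E[old_x/x]) AND P[old_x/x] (old_x is the value of x before the assignment; eliminate old_x by solving x = E[old_x/x] for old_x)
Step 1: Precondition P: x>217, i.e. old_x > 217
Step 2: Assignment gives x = old_x + 36, so old_x = x - 36
Step 3: Substitute into P: x - 36 > 217
Step 4: Simplify: x > 217+36 = 253

253


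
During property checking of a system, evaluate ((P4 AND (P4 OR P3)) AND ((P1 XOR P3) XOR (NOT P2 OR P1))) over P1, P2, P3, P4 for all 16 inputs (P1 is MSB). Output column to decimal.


Formula: ((P4 AND (P4 OR P3)) AND ((P1 XOR P3) XOR (NOT P2 OR P1))) over P1, P2, P3, P4 (16 rows)
Evaluate each row (bits = P1,P2,P3,P4, MSB first):
  row 0 [0000]: ((0 AND (0 OR 0)) AND ((0 XOR 0) XOR (NOT 0 OR 0))) -> 0
  row 1 [0001]: ((1 AND (1 OR 0)) AND ((0 XOR 0) XOR (NOT 0 OR 0))) -> 1
  row 2 [0010]: ((0 AND (0 OR 1)) AND ((0 XOR 1) XOR (NOT 0 OR 0))) -> 0
  row 3 [0011]: ((1 AND (1 OR 1)) AND ((0 XOR 1) XOR (NOT 0 OR 0))) -> 0
  row 4 [0100]: ((0 AND (0 OR 0)) AND ((0 XOR 0) XOR (NOT 1 OR 0))) -> 0
  row 5 [0101]: ((1 AND (1 OR 0)) AND ((0 XOR 0) XOR (NOT 1 OR 0))) -> 0
  row 6 [0110]: ((0 AND (0 OR 1)) AND ((0 XOR 1) XOR (NOT 1 OR 0))) -> 0
  row 7 [0111]: ((1 AND (1 OR 1)) AND ((0 XOR 1) XOR (NOT 1 OR 0))) -> 1
  row 8 [1000]: ((0 AND (0 OR 0)) AND ((1 XOR 0) XOR (NOT 0 OR 1))) -> 0
  row 9 [1001]: ((1 AND (1 OR 0)) AND ((1 XOR 0) XOR (NOT 0 OR 1))) -> 0
  row 10 [1010]: ((0 AND (0 OR 1)) AND ((1 XOR 1) XOR (NOT 0 OR 1))) -> 0
  row 11 [1011]: ((1 AND (1 OR 1)) AND ((1 XOR 1) XOR (NOT 0 OR 1))) -> 1
  row 12 [1100]: ((0 AND (0 OR 0)) AND ((1 XOR 0) XOR (NOT 1 OR 1))) -> 0
  row 13 [1101]: ((1 AND (1 OR 0)) AND ((1 XOR 0) XOR (NOT 1 OR 1))) -> 0
  row 14 [1110]: ((0 AND (0 OR 1)) AND ((1 XOR 1) XOR (NOT 1 OR 1))) -> 0
  row 15 [1111]: ((1 AND (1 OR 1)) AND ((1 XOR 1) XOR (NOT 1 OR 1))) -> 1
Full result column, 4 rows per line (P1,P2 fixed per line; P3,P4 runs 00..11 left to right):
  rows 0-3 [P1,P2=00]: 0100  = hex 4
  rows 4-7 [P1,P2=01]: 0001  = hex 1
  rows 8-11 [P1,P2=10]: 0001  = hex 1
  rows 12-15 [P1,P2=11]: 0001  = hex 1
Output column (row 0 .. row 15) = 0100000100010001
Output column grouped in 4s = 0100 0001 0001 0001 = 0x4111
Convert to decimal digit by digit (value = value*16 + digit):
  4 -> 4
  4*16 + 1 = 65
  65*16 + 1 = 1041
  1041*16 + 1 = 16657
Decimal = 16657

16657


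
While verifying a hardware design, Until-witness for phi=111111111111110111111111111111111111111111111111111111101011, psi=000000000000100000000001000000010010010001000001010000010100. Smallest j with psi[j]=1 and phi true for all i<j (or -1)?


(phi U psi) at 0: need smallest j with psi[j]=1 and phi[i]=1 for all i in [0,j).
Scan from step 0:
  step 0: phi=1, psi=0 -> continue
  step 1: phi=1, psi=0 -> continue
  step 2: phi=1, psi=0 -> continue
  step 3: phi=1, psi=0 -> continue
  step 12: psi=1 and phi held for [0,12) -> witness found
Witness step = 12

12


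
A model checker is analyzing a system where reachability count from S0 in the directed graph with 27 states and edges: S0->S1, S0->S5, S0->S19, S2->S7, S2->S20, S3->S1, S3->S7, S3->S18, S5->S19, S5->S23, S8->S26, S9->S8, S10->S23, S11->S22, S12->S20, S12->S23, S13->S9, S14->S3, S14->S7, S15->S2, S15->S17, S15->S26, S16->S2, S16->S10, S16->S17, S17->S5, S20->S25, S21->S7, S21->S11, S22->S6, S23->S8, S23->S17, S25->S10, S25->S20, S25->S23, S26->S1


BFS from S0:
  layer 0: {S0}
  layer 1: {S1, S5, S19}
  layer 2: {S23}
  layer 3: {S8, S17}
  layer 4: {S26}
Reachable set: {S0, S1, S5, S8, S17, S19, S23, S26}
Count = 8

8


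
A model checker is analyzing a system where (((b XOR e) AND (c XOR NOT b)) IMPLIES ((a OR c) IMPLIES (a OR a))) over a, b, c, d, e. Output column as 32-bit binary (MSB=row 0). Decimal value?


Formula: (((b XOR e) AND (c XOR NOT b)) IMPLIES ((a OR c) IMPLIES (a OR a))) over a, b, c, d, e (32 rows)
Evaluate each row (bits = a,b,c,d,e, MSB first):
  row 0 [00000]: (((0 XOR 0) AND (0 XOR NOT 0)) IMPLIES ((0 OR 0) IMPLIES (0 OR 0))) -> 1
  row 1 [00001]: (((0 XOR 1) AND (0 XOR NOT 0)) IMPLIES ((0 OR 0) IMPLIES (0 OR 0))) -> 1
  row 2 [00010]: (((0 XOR 0) AND (0 XOR NOT 0)) IMPLIES ((0 OR 0) IMPLIES (0 OR 0))) -> 1
  row 3 [00011]: (((0 XOR 1) AND (0 XOR NOT 0)) IMPLIES ((0 OR 0) IMPLIES (0 OR 0))) -> 1
  row 4 [00100]: (((0 XOR 0) AND (1 XOR NOT 0)) IMPLIES ((0 OR 1) IMPLIES (0 OR 0))) -> 1
  row 5 [00101]: (((0 XOR 1) AND (1 XOR NOT 0)) IMPLIES ((0 OR 1) IMPLIES (0 OR 0))) -> 1
  row 6 [00110]: (((0 XOR 0) AND (1 XOR NOT 0)) IMPLIES ((0 OR 1) IMPLIES (0 OR 0))) -> 1
  row 7 [00111]: (((0 XOR 1) AND (1 XOR NOT 0)) IMPLIES ((0 OR 1) IMPLIES (0 OR 0))) -> 1
  row 8 [01000]: (((1 XOR 0) AND (0 XOR NOT 1)) IMPLIES ((0 OR 0) IMPLIES (0 OR 0))) -> 1
  row 9 [01001]: (((1 XOR 1) AND (0 XOR NOT 1)) IMPLIES ((0 OR 0) IMPLIES (0 OR 0))) -> 1
  row 10 [01010]: (((1 XOR 0) AND (0 XOR NOT 1)) IMPLIES ((0 OR 0) IMPLIES (0 OR 0))) -> 1
  row 11 [01011]: (((1 XOR 1) AND (0 XOR NOT 1)) IMPLIES ((0 OR 0) IMPLIES (0 OR 0))) -> 1
  row 12 [01100]: (((1 XOR 0) AND (1 XOR NOT 1)) IMPLIES ((0 OR 1) IMPLIES (0 OR 0))) -> 0
  row 13 [01101]: (((1 XOR 1) AND (1 XOR NOT 1)) IMPLIES ((0 OR 1) IMPLIES (0 OR 0))) -> 1
  row 14 [01110]: (((1 XOR 0) AND (1 XOR NOT 1)) IMPLIES ((0 OR 1) IMPLIES (0 OR 0))) -> 0
  row 15 [01111]: (((1 XOR 1) AND (1 XOR NOT 1)) IMPLIES ((0 OR 1) IMPLIES (0 OR 0))) -> 1
  row 16 [10000]: (((0 XOR 0) AND (0 XOR NOT 0)) IMPLIES ((1 OR 0) IMPLIES (1 OR 1))) -> 1
  row 17 [10001]: (((0 XOR 1) AND (0 XOR NOT 0)) IMPLIES ((1 OR 0) IMPLIES (1 OR 1))) -> 1
  row 18 [10010]: (((0 XOR 0) AND (0 XOR NOT 0)) IMPLIES ((1 OR 0) IMPLIES (1 OR 1))) -> 1
  row 19 [10011]: (((0 XOR 1) AND (0 XOR NOT 0)) IMPLIES ((1 OR 0) IMPLIES (1 OR 1))) -> 1
  row 20 [10100]: (((0 XOR 0) AND (1 XOR NOT 0)) IMPLIES ((1 OR 1) IMPLIES (1 OR 1))) -> 1
  row 21 [10101]: (((0 XOR 1) AND (1 XOR NOT 0)) IMPLIES ((1 OR 1) IMPLIES (1 OR 1))) -> 1
  row 22 [10110]: (((0 XOR 0) AND (1 XOR NOT 0)) IMPLIES ((1 OR 1) IMPLIES (1 OR 1))) -> 1
  row 23 [10111]: (((0 XOR 1) AND (1 XOR NOT 0)) IMPLIES ((1 OR 1) IMPLIES (1 OR 1))) -> 1
  row 24 [11000]: (((1 XOR 0) AND (0 XOR NOT 1)) IMPLIES ((1 OR 0) IMPLIES (1 OR 1))) -> 1
  row 25 [11001]: (((1 XOR 1) AND (0 XOR NOT 1)) IMPLIES ((1 OR 0) IMPLIES (1 OR 1))) -> 1
  row 26 [11010]: (((1 XOR 0) AND (0 XOR NOT 1)) IMPLIES ((1 OR 0) IMPLIES (1 OR 1))) -> 1
  row 27 [11011]: (((1 XOR 1) AND (0 XOR NOT 1)) IMPLIES ((1 OR 0) IMPLIES (1 OR 1))) -> 1
  row 28 [11100]: (((1 XOR 0) AND (1 XOR NOT 1)) IMPLIES ((1 OR 1) IMPLIES (1 OR 1))) -> 1
  row 29 [11101]: (((1 XOR 1) AND (1 XOR NOT 1)) IMPLIES ((1 OR 1) IMPLIES (1 OR 1))) -> 1
  row 30 [11110]: (((1 XOR 0) AND (1 XOR NOT 1)) IMPLIES ((1 OR 1) IMPLIES (1 OR 1))) -> 1
  row 31 [11111]: (((1 XOR 1) AND (1 XOR NOT 1)) IMPLIES ((1 OR 1) IMPLIES (1 OR 1))) -> 1
Full result column, 4 rows per line (a,b,c fixed per line; d,e runs 00..11 left to right):
  rows 0-3 [a,b,c=000]: 1111  = hex F
  rows 4-7 [a,b,c=001]: 1111  = hex F
  rows 8-11 [a,b,c=010]: 1111  = hex F
  rows 12-15 [a,b,c=011]: 0101  = hex 5
  rows 16-19 [a,b,c=100]: 1111  = hex F
  rows 20-23 [a,b,c=101]: 1111  = hex F
  rows 24-27 [a,b,c=110]: 1111  = hex F
  rows 28-31 [a,b,c=111]: 1111  = hex F
Output column (row 0 .. row 31) = 11111111111101011111111111111111
Output column grouped in 4s = 1111 1111 1111 0101 1111 1111 1111 1111 = 0xFFF5FFFF
Convert to decimal digit by digit (value = value*16 + digit):
  F -> 15
  15*16 + 15 (F) = 255
  255*16 + 15 (F) = 4095
  4095*16 + 5 = 65525
  65525*16 + 15 (F) = 1048415
  1048415*16 + 15 (F) = 16774655
  16774655*16 + 15 (F) = 268394495
  268394495*16 + 15 (F) = 4294311935
Decimal = 4294311935

4294311935


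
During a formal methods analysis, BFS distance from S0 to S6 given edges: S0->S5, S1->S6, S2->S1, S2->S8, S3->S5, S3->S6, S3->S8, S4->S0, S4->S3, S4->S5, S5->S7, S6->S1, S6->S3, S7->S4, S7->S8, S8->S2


BFS layer-by-layer from S0:
  dist 0: {S0}
  dist 1: {S5}
  dist 2: {S7}
  dist 3: {S4, S8}
  dist 4: {S2, S3}
  dist 5: {S1, S6}
  -> S6 reached at distance 5
Shortest path length = 5

5


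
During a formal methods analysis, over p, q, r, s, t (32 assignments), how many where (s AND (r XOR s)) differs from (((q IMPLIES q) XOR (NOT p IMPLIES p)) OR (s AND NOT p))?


F1 = (s AND (r XOR s))
F2 = (((q IMPLIES q) XOR (NOT p IMPLIES p)) OR (s AND NOT p))
Evaluate both on each of 32 rows (bits = p,q,r,s,t):
  row 0 [00000]: F1=0 F2=1 (differ) -> 1
  row 1 [00001]: F1=0 F2=1 (differ) -> 1
  row 2 [00010]: F1=1 F2=1 -> 0
  row 3 [00011]: F1=1 F2=1 -> 0
  row 4 [00100]: F1=0 F2=1 (differ) -> 1
  row 5 [00101]: F1=0 F2=1 (differ) -> 1
  row 6 [00110]: F1=0 F2=1 (differ) -> 1
  row 7 [00111]: F1=0 F2=1 (differ) -> 1
  row 8 [01000]: F1=0 F2=1 (differ) -> 1
  row 9 [01001]: F1=0 F2=1 (differ) -> 1
  row 10 [01010]: F1=1 F2=1 -> 0
  row 11 [01011]: F1=1 F2=1 -> 0
  row 12 [01100]: F1=0 F2=1 (differ) -> 1
  row 13 [01101]: F1=0 F2=1 (differ) -> 1
  row 14 [01110]: F1=0 F2=1 (differ) -> 1
  row 15 [01111]: F1=0 F2=1 (differ) -> 1
  row 16 [10000]: F1=0 F2=0 -> 0
  row 17 [10001]: F1=0 F2=0 -> 0
  row 18 [10010]: F1=1 F2=0 (differ) -> 1
  row 19 [10011]: F1=1 F2=0 (differ) -> 1
  row 20 [10100]: F1=0 F2=0 -> 0
  row 21 [10101]: F1=0 F2=0 -> 0
  row 22 [10110]: F1=0 F2=0 -> 0
  row 23 [10111]: F1=0 F2=0 -> 0
  row 24 [11000]: F1=0 F2=0 -> 0
  row 25 [11001]: F1=0 F2=0 -> 0
  row 26 [11010]: F1=1 F2=0 (differ) -> 1
  row 27 [11011]: F1=1 F2=0 (differ) -> 1
  row 28 [11100]: F1=0 F2=0 -> 0
  row 29 [11101]: F1=0 F2=0 -> 0
  row 30 [11110]: F1=0 F2=0 -> 0
  row 31 [11111]: F1=0 F2=0 -> 0
Full result column, 8 rows per line (p,q fixed per line; r,s,t runs 000..111 left to right):
  rows 0-7 [p,q=00]: 11001111  (ones: 6)
  rows 8-15 [p,q=01]: 11001111  (ones: 6)
  rows 16-23 [p,q=10]: 00110000  (ones: 2)
  rows 24-31 [p,q=11]: 00110000  (ones: 2)
Disagreements = 6+6+2+2 = 16

16


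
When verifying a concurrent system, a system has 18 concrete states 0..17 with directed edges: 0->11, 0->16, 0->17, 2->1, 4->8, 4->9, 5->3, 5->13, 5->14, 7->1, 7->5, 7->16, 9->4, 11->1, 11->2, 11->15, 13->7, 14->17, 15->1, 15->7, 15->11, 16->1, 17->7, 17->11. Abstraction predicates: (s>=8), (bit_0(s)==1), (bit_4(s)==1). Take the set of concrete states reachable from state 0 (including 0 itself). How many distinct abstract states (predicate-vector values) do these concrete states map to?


BFS from 0:
Concrete reachable: {0, 1, 2, 3, 5, 7, 11, 13, 14, 15, 16, 17}
Abstract via predicates (s>=8), (bit_0(s)==1), (bit_4(s)==1):
  (0,0,0) <- {0, 2}
  (0,1,0) <- {1, 3, 5, 7}
  (1,0,0) <- {14}
  (1,0,1) <- {16}
  (1,1,0) <- {11, 13, 15}
  (1,1,1) <- {17}
Distinct abstract states = 6

6


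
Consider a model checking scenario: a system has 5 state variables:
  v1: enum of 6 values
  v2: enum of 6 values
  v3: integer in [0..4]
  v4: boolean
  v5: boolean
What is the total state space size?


State space = product of domain sizes of all variables.
Domain sizes:
  v1 (enum of 6 values): 6
  v2 (enum of 6 values): 6
  v3 (integer in [0..4]): 5
  v4 (boolean): 2
  v5 (boolean): 2
Product = 6 * 6 * 5 * 2 * 2 = 720

720


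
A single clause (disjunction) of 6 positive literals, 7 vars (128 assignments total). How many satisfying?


Step 1: Total=2^7=128
Step 2: Unsat when all 6 false: 2^1=2
Step 3: Sat=128-2=126

126


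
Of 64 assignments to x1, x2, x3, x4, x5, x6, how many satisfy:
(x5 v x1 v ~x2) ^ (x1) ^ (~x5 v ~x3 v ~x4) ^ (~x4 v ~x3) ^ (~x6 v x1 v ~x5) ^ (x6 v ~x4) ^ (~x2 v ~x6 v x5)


CNF with 7 clauses over 6 vars (64 assignments).
An assignment satisfies CNF iff every clause has >=1 true literal.
Check each row (bits = x1,x2,x3,x4,x5,x6; clause T/F shown):
  row 0 [000000]: clauses=TFTTTTT -> 0
  row 1 [000001]: clauses=TFTTTTT -> 0
  row 2 [000010]: clauses=TFTTTTT -> 0
  row 3 [000011]: clauses=TFTTFTT -> 0
  row 4 [000100]: clauses=TFTTTFT -> 0
  (every remaining row is evaluated the same way; all 64 results are listed next)
Full result column, 8 rows per line (x1,x2,x3 fixed per line; x4,x5,x6 runs 000..111 left to right):
  rows 0-7 [x1,x2,x3=000]: 00000000  (ones: 0)
  rows 8-15 [x1,x2,x3=001]: 00000000  (ones: 0)
  rows 16-23 [x1,x2,x3=010]: 00000000  (ones: 0)
  rows 24-31 [x1,x2,x3=011]: 00000000  (ones: 0)
  rows 32-39 [x1,x2,x3=100]: 11110101  (ones: 6)
  rows 40-47 [x1,x2,x3=101]: 11110000  (ones: 4)
  rows 48-55 [x1,x2,x3=110]: 10110001  (ones: 4)
  rows 56-63 [x1,x2,x3=111]: 10110000  (ones: 3)
Satisfying assignments = 0+0+0+0+6+4+4+3 = 17

17


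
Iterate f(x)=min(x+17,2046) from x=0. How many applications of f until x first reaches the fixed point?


Step 1: x=0, cap=2046, increment=17
Step 2: x grows by 17 each step until capped at 2046; fixed point is x=2046
Step 3: iterations = ceil(2046/17) = 121

121


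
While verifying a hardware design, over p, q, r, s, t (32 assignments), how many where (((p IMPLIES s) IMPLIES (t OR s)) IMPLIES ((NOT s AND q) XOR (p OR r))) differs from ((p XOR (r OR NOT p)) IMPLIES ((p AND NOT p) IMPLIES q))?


F1 = (((p IMPLIES s) IMPLIES (t OR s)) IMPLIES ((NOT s AND q) XOR (p OR r)))
F2 = ((p XOR (r OR NOT p)) IMPLIES ((p AND NOT p) IMPLIES q))
Evaluate both on each of 32 rows (bits = p,q,r,s,t):
  row 0 [00000]: F1=1 F2=1 -> 0
  row 1 [00001]: F1=0 F2=1 (differ) -> 1
  row 2 [00010]: F1=0 F2=1 (differ) -> 1
  row 3 [00011]: F1=0 F2=1 (differ) -> 1
  row 4 [00100]: F1=1 F2=1 -> 0
  row 5 [00101]: F1=1 F2=1 -> 0
  row 6 [00110]: F1=1 F2=1 -> 0
  row 7 [00111]: F1=1 F2=1 -> 0
  row 8 [01000]: F1=1 F2=1 -> 0
  row 9 [01001]: F1=1 F2=1 -> 0
  row 10 [01010]: F1=0 F2=1 (differ) -> 1
  row 11 [01011]: F1=0 F2=1 (differ) -> 1
  row 12 [01100]: F1=1 F2=1 -> 0
  row 13 [01101]: F1=0 F2=1 (differ) -> 1
  row 14 [01110]: F1=1 F2=1 -> 0
  row 15 [01111]: F1=1 F2=1 -> 0
  row 16 [10000]: F1=1 F2=1 -> 0
  row 17 [10001]: F1=1 F2=1 -> 0
  row 18 [10010]: F1=1 F2=1 -> 0
  row 19 [10011]: F1=1 F2=1 -> 0
  row 20 [10100]: F1=1 F2=1 -> 0
  row 21 [10101]: F1=1 F2=1 -> 0
  row 22 [10110]: F1=1 F2=1 -> 0
  row 23 [10111]: F1=1 F2=1 -> 0
  row 24 [11000]: F1=0 F2=1 (differ) -> 1
  row 25 [11001]: F1=0 F2=1 (differ) -> 1
  row 26 [11010]: F1=1 F2=1 -> 0
  row 27 [11011]: F1=1 F2=1 -> 0
  row 28 [11100]: F1=0 F2=1 (differ) -> 1
  row 29 [11101]: F1=0 F2=1 (differ) -> 1
  row 30 [11110]: F1=1 F2=1 -> 0
  row 31 [11111]: F1=1 F2=1 -> 0
Full result column, 8 rows per line (p,q fixed per line; r,s,t runs 000..111 left to right):
  rows 0-7 [p,q=00]: 01110000  (ones: 3)
  rows 8-15 [p,q=01]: 00110100  (ones: 3)
  rows 16-23 [p,q=10]: 00000000  (ones: 0)
  rows 24-31 [p,q=11]: 11001100  (ones: 4)
Disagreements = 3+3+0+4 = 10

10


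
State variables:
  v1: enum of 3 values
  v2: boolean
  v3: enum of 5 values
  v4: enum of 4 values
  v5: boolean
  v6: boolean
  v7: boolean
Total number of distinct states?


State space = product of domain sizes of all variables.
Domain sizes:
  v1 (enum of 3 values): 3
  v2 (boolean): 2
  v3 (enum of 5 values): 5
  v4 (enum of 4 values): 4
  v5 (boolean): 2
  v6 (boolean): 2
  v7 (boolean): 2
Product = 3 * 2 * 5 * 4 * 2 * 2 * 2 = 960

960
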